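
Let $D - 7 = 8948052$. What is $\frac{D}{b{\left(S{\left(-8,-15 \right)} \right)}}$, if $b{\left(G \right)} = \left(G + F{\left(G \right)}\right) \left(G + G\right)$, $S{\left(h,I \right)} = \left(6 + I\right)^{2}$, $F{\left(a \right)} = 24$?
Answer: $\frac{8948059}{17010} \approx 526.05$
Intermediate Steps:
$D = 8948059$ ($D = 7 + 8948052 = 8948059$)
$b{\left(G \right)} = 2 G \left(24 + G\right)$ ($b{\left(G \right)} = \left(G + 24\right) \left(G + G\right) = \left(24 + G\right) 2 G = 2 G \left(24 + G\right)$)
$\frac{D}{b{\left(S{\left(-8,-15 \right)} \right)}} = \frac{8948059}{2 \left(6 - 15\right)^{2} \left(24 + \left(6 - 15\right)^{2}\right)} = \frac{8948059}{2 \left(-9\right)^{2} \left(24 + \left(-9\right)^{2}\right)} = \frac{8948059}{2 \cdot 81 \left(24 + 81\right)} = \frac{8948059}{2 \cdot 81 \cdot 105} = \frac{8948059}{17010}$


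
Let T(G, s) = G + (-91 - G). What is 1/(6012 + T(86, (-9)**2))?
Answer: 1/5921 ≈ 0.00016889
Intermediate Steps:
T(G, s) = -91
1/(6012 + T(86, (-9)**2)) = 1/(6012 - 91) = 1/5921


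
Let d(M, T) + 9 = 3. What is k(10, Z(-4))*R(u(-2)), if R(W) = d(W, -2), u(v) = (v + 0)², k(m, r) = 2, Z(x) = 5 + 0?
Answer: -12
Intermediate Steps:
Z(x) = 5
u(v) = v²
d(M, T) = -6 (d(M, T) = -9 + 3 = -6)
R(W) = -6
k(10, Z(-4))*R(u(-2)) = 2*(-6) = -12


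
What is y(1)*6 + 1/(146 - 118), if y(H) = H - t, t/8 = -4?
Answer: 5545/28 ≈ 198.04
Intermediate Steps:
t = -32 (t = 8*(-4) = -32)
y(H) = 32 + H (y(H) = H - 1*(-32) = H + 32 = 32 + H)
y(1)*6 + 1/(146 - 118) = (32 + 1)*6 + 1/(146 - 118) = 33*6 + 1/28 = 198 + 1/28 = 5545/28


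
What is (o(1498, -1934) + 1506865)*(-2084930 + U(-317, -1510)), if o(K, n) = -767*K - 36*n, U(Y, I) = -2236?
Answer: -892311469818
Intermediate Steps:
(o(1498, -1934) + 1506865)*(-2084930 + U(-317, -1510)) = ((-767*1498 - 36*(-1934)) + 1506865)*(-2084930 - 2236) = ((-1148966 + 69624) + 1506865)*(-2087166) = (-1079342 + 1506865)*(-2087166) = 427523*(-2087166) = -892311469818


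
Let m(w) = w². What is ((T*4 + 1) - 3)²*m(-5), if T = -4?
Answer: 8100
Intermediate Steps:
((T*4 + 1) - 3)²*m(-5) = ((-4*4 + 1) - 3)²*(-5)² = ((-16 + 1) - 3)²*25 = (-15 - 3)²*25 = (-18)²*25 = 324*25 = 8100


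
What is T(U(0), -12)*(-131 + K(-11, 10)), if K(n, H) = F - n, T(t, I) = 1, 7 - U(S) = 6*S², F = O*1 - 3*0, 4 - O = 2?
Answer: -118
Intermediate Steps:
O = 2 (O = 4 - 1*2 = 4 - 2 = 2)
F = 2 (F = 2*1 - 3*0 = 2 + 0 = 2)
U(S) = 7 - 6*S²
K(n, H) = 2 - n
T(U(0), -12)*(-131 + K(-11, 10)) = 1*(-131 + (2 - 1*(-11))) = 1*(-131 + (2 + 11)) = 1*(-131 + 13) = 1*(-118) = -118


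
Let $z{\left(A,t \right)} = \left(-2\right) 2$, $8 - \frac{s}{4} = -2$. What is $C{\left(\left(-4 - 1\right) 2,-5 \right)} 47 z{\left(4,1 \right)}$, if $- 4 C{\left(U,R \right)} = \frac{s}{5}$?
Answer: $376$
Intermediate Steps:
$s = 40$ ($s = 32 - -8 = 32 + 8 = 40$)
$z{\left(A,t \right)} = -4$
$C{\left(U,R \right)} = -2$ ($C{\left(U,R \right)} = - \frac{40 \cdot \frac{1}{5}}{4} = \left(- \frac{1}{4}\right) 8 = -2$)
$C{\left(\left(-4 - 1\right) 2,-5 \right)} 47 z{\left(4,1 \right)} = \left(-2\right) 47 \left(-4\right) = \left(-94\right) \left(-4\right) = 376$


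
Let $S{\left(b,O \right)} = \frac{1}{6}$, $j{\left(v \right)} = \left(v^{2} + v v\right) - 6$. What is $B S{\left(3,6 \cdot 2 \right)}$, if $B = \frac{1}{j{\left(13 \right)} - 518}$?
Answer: $- \frac{1}{1116} \approx -0.00089606$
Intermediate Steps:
$j{\left(v \right)} = -6 + 2 v^{2}$ ($j{\left(v \right)} = \left(v^{2} + v^{2}\right) - 6 = 2 v^{2} - 6 = -6 + 2 v^{2}$)
$S{\left(b,O \right)} = \frac{1}{6}$
$B = - \frac{1}{186}$ ($B = \frac{1}{\left(-6 + 2 \cdot 13^{2}\right) - 518} = \frac{1}{\left(-6 + 2 \cdot 169\right) - 518} = \frac{1}{\left(-6 + 338\right) - 518} = \frac{1}{332 - 518} = \frac{1}{-186} = - \frac{1}{186} \approx -0.0053763$)
$B S{\left(3,6 \cdot 2 \right)} = \left(- \frac{1}{186}\right) \frac{1}{6} = - \frac{1}{1116}$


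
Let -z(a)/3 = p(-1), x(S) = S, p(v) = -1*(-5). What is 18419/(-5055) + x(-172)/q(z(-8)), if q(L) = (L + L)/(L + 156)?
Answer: 4068043/5055 ≈ 804.76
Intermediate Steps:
p(v) = 5
z(a) = -15 (z(a) = -3*5 = -15)
q(L) = 2*L/(156 + L) (q(L) = (2*L)/(156 + L) = 2*L/(156 + L))
18419/(-5055) + x(-172)/q(z(-8)) = 18419/(-5055) - 172/(2*(-15)/(156 - 15)) = 18419*(-1/5055) - 172/(2*(-15)/141) = -18419/5055 - 172/(2*(-15)*(1/141)) = -18419/5055 - 172/(-10/47) = -18419/5055 - 172*(-47/10) = -18419/5055 + 4042/5 = 4068043/5055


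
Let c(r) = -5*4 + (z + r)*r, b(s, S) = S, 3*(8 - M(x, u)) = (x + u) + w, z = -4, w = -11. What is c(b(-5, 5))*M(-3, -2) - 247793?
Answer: -247993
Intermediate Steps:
M(x, u) = 35/3 - u/3 - x/3 (M(x, u) = 8 - ((x + u) - 11)/3 = 8 - ((u + x) - 11)/3 = 8 - (-11 + u + x)/3 = 8 + (11/3 - u/3 - x/3) = 35/3 - u/3 - x/3)
c(r) = -20 + r*(-4 + r) (c(r) = -5*4 + (-4 + r)*r = -20 + r*(-4 + r))
c(b(-5, 5))*M(-3, -2) - 247793 = (-20 + 5**2 - 4*5)*(35/3 - 1/3*(-2) - 1/3*(-3)) - 247793 = (-20 + 25 - 20)*(35/3 + 2/3 + 1) - 247793 = -15*40/3 - 247793 = -200 - 247793 = -247993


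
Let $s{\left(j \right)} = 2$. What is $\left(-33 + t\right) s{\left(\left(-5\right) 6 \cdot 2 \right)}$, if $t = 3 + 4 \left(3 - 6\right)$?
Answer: $-84$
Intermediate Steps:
$t = -9$ ($t = 3 + 4 \left(3 - 6\right) = 3 + 4 \left(-3\right) = 3 - 12 = -9$)
$\left(-33 + t\right) s{\left(\left(-5\right) 6 \cdot 2 \right)} = \left(-33 - 9\right) 2 = \left(-42\right) 2 = -84$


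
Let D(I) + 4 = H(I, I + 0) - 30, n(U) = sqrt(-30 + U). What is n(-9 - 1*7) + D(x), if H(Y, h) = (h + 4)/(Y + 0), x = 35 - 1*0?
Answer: -1151/35 + I*sqrt(46) ≈ -32.886 + 6.7823*I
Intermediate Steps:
x = 35 (x = 35 + 0 = 35)
H(Y, h) = (4 + h)/Y
D(I) = -34 + (4 + I)/I (D(I) = -4 + ((4 + (I + 0))/I - 30) = -4 + ((4 + I)/I - 30) = -4 + (-30 + (4 + I)/I) = -34 + (4 + I)/I)
n(-9 - 1*7) + D(x) = sqrt(-30 + (-9 - 1*7)) + (-33 + 4/35) = sqrt(-30 + (-9 - 7)) + (-33 + 4*(1/35)) = sqrt(-30 - 16) + (-33 + 4/35) = sqrt(-46) - 1151/35 = I*sqrt(46) - 1151/35 = -1151/35 + I*sqrt(46)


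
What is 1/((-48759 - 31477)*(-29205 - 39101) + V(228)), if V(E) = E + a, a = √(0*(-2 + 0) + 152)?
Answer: 1370150111/7509245306693249246 - √38/15018490613386498492 ≈ 1.8246e-10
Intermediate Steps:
a = 2*√38 (a = √(0*(-2) + 152) = √(0 + 152) = √152 = 2*√38 ≈ 12.329)
V(E) = E + 2*√38
1/((-48759 - 31477)*(-29205 - 39101) + V(228)) = 1/((-48759 - 31477)*(-29205 - 39101) + (228 + 2*√38)) = 1/(-80236*(-68306) + (228 + 2*√38)) = 1/(5480600216 + (228 + 2*√38)) = 1/(5480600444 + 2*√38)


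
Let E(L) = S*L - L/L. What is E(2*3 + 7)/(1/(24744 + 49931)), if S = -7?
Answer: -6870100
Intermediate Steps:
E(L) = -1 - 7*L (E(L) = -7*L - L/L = -7*L - 1*1 = -7*L - 1 = -1 - 7*L)
E(2*3 + 7)/(1/(24744 + 49931)) = (-1 - 7*(2*3 + 7))/(1/(24744 + 49931)) = (-1 - 7*(6 + 7))/(1/74675) = (-1 - 7*13)/(1/74675) = (-1 - 91)*74675 = -92*74675 = -6870100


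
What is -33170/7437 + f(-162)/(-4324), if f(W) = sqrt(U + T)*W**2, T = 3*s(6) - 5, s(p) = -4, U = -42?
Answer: -33170/7437 - 6561*I*sqrt(59)/1081 ≈ -4.4601 - 46.62*I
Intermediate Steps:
T = -17 (T = 3*(-4) - 5 = -12 - 5 = -17)
f(W) = I*sqrt(59)*W**2 (f(W) = sqrt(-42 - 17)*W**2 = sqrt(-59)*W**2 = (I*sqrt(59))*W**2 = I*sqrt(59)*W**2)
-33170/7437 + f(-162)/(-4324) = -33170/7437 + (I*sqrt(59)*(-162)**2)/(-4324) = -33170*1/7437 + (I*sqrt(59)*26244)*(-1/4324) = -33170/7437 + (26244*I*sqrt(59))*(-1/4324) = -33170/7437 - 6561*I*sqrt(59)/1081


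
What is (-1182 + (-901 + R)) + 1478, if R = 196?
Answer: -409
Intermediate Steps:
(-1182 + (-901 + R)) + 1478 = (-1182 + (-901 + 196)) + 1478 = (-1182 - 705) + 1478 = -1887 + 1478 = -409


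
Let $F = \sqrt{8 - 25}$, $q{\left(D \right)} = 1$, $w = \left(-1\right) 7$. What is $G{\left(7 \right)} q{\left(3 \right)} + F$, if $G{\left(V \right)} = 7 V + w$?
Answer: $42 + i \sqrt{17} \approx 42.0 + 4.1231 i$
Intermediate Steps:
$w = -7$
$G{\left(V \right)} = -7 + 7 V$ ($G{\left(V \right)} = 7 V - 7 = -7 + 7 V$)
$F = i \sqrt{17}$ ($F = \sqrt{-17} = i \sqrt{17} \approx 4.1231 i$)
$G{\left(7 \right)} q{\left(3 \right)} + F = \left(-7 + 7 \cdot 7\right) 1 + i \sqrt{17} = \left(-7 + 49\right) 1 + i \sqrt{17} = 42 \cdot 1 + i \sqrt{17} = 42 + i \sqrt{17}$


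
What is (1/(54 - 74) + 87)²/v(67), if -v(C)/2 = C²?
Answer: -3024121/3591200 ≈ -0.84209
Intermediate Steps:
v(C) = -2*C²
(1/(54 - 74) + 87)²/v(67) = (1/(54 - 74) + 87)²/((-2*67²)) = (1/(-20) + 87)²/((-2*4489)) = (-1/20 + 87)²/(-8978) = (1739/20)²*(-1/8978) = (3024121/400)*(-1/8978) = -3024121/3591200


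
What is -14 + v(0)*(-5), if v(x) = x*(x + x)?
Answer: -14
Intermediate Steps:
v(x) = 2*x**2 (v(x) = x*(2*x) = 2*x**2)
-14 + v(0)*(-5) = -14 + (2*0**2)*(-5) = -14 + (2*0)*(-5) = -14 + 0*(-5) = -14 + 0 = -14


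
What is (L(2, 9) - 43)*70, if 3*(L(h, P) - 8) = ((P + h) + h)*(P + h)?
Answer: 2660/3 ≈ 886.67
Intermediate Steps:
L(h, P) = 8 + (P + h)*(P + 2*h)/3 (L(h, P) = 8 + (((P + h) + h)*(P + h))/3 = 8 + ((P + 2*h)*(P + h))/3 = 8 + ((P + h)*(P + 2*h))/3 = 8 + (P + h)*(P + 2*h)/3)
(L(2, 9) - 43)*70 = ((8 + (⅓)*9² + (⅔)*2² + 9*2) - 43)*70 = ((8 + (⅓)*81 + (⅔)*4 + 18) - 43)*70 = ((8 + 27 + 8/3 + 18) - 43)*70 = (167/3 - 43)*70 = (38/3)*70 = 2660/3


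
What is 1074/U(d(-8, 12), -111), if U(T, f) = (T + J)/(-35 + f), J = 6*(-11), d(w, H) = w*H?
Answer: 26134/27 ≈ 967.93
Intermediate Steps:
d(w, H) = H*w
J = -66
U(T, f) = (-66 + T)/(-35 + f) (U(T, f) = (T - 66)/(-35 + f) = (-66 + T)/(-35 + f))
1074/U(d(-8, 12), -111) = 1074/(((-66 + 12*(-8))/(-35 - 111))) = 1074/(((-66 - 96)/(-146))) = 1074/((-1/146*(-162))) = 1074/(81/73) = 1074*(73/81) = 26134/27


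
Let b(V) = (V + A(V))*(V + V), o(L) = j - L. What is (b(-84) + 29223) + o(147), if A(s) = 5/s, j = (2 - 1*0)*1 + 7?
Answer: 43207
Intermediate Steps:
j = 9 (j = (2 + 0)*1 + 7 = 2*1 + 7 = 2 + 7 = 9)
o(L) = 9 - L
b(V) = 2*V*(V + 5/V) (b(V) = (V + 5/V)*(V + V) = (V + 5/V)*(2*V) = 2*V*(V + 5/V))
(b(-84) + 29223) + o(147) = ((10 + 2*(-84)²) + 29223) + (9 - 1*147) = ((10 + 2*7056) + 29223) + (9 - 147) = ((10 + 14112) + 29223) - 138 = (14122 + 29223) - 138 = 43345 - 138 = 43207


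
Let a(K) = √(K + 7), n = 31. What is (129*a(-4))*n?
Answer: 3999*√3 ≈ 6926.5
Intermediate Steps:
a(K) = √(7 + K)
(129*a(-4))*n = (129*√(7 - 4))*31 = (129*√3)*31 = 3999*√3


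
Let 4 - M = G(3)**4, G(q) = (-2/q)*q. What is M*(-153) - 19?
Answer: 1817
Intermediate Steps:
G(q) = -2
M = -12 (M = 4 - 1*(-2)**4 = 4 - 1*16 = 4 - 16 = -12)
M*(-153) - 19 = -12*(-153) - 19 = 1836 - 19 = 1817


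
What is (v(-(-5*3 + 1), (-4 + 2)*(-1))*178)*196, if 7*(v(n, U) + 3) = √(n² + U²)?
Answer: -104664 + 49840*√2 ≈ -34180.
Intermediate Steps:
v(n, U) = -3 + √(U² + n²)/7 (v(n, U) = -3 + √(n² + U²)/7 = -3 + √(U² + n²)/7)
(v(-(-5*3 + 1), (-4 + 2)*(-1))*178)*196 = ((-3 + √(((-4 + 2)*(-1))² + (-(-5*3 + 1))²)/7)*178)*196 = ((-3 + √((-2*(-1))² + (-(-15 + 1))²)/7)*178)*196 = ((-3 + √(2² + (-1*(-14))²)/7)*178)*196 = ((-3 + √(4 + 14²)/7)*178)*196 = ((-3 + √(4 + 196)/7)*178)*196 = ((-3 + √200/7)*178)*196 = ((-3 + (10*√2)/7)*178)*196 = ((-3 + 10*√2/7)*178)*196 = (-534 + 1780*√2/7)*196 = -104664 + 49840*√2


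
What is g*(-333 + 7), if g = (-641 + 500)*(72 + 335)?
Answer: 18708162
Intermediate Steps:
g = -57387 (g = -141*407 = -57387)
g*(-333 + 7) = -57387*(-333 + 7) = -57387*(-326) = 18708162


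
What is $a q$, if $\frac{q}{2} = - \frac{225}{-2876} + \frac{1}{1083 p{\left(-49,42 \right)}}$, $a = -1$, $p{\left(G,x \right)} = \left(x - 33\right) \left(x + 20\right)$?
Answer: $- \frac{67986763}{434501766} \approx -0.15647$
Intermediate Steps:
$p{\left(G,x \right)} = \left(-33 + x\right) \left(20 + x\right)$
$q = \frac{67986763}{434501766}$ ($q = 2 \left(- \frac{225}{-2876} + \frac{1}{1083 \left(-660 + 42^{2} - 546\right)}\right) = 2 \left(\left(-225\right) \left(- \frac{1}{2876}\right) + \frac{1}{1083 \left(-660 + 1764 - 546\right)}\right) = 2 \left(\frac{225}{2876} + \frac{1}{1083 \cdot 558}\right) = 2 \left(\frac{225}{2876} + \frac{1}{1083} \cdot \frac{1}{558}\right) = 2 \left(\frac{225}{2876} + \frac{1}{604314}\right) = 2 \cdot \frac{67986763}{869003532} = \frac{67986763}{434501766} \approx 0.15647$)
$a q = \left(-1\right) \frac{67986763}{434501766} = - \frac{67986763}{434501766}$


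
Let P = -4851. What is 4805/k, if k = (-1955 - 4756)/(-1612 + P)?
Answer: 31054715/6711 ≈ 4627.4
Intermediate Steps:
k = 6711/6463 (k = (-1955 - 4756)/(-1612 - 4851) = -6711/(-6463) = -6711*(-1/6463) = 6711/6463 ≈ 1.0384)
4805/k = 4805/(6711/6463) = 4805*(6463/6711) = 31054715/6711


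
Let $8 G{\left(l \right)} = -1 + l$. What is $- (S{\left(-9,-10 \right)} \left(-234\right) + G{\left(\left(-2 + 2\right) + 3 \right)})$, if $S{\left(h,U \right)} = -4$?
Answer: $- \frac{3745}{4} \approx -936.25$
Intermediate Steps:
$G{\left(l \right)} = - \frac{1}{8} + \frac{l}{8}$ ($G{\left(l \right)} = \frac{-1 + l}{8} = - \frac{1}{8} + \frac{l}{8}$)
$- (S{\left(-9,-10 \right)} \left(-234\right) + G{\left(\left(-2 + 2\right) + 3 \right)}) = - (\left(-4\right) \left(-234\right) - \left(\frac{1}{8} - \frac{\left(-2 + 2\right) + 3}{8}\right)) = - (936 - \left(\frac{1}{8} - \frac{0 + 3}{8}\right)) = - (936 + \left(- \frac{1}{8} + \frac{1}{8} \cdot 3\right)) = - (936 + \left(- \frac{1}{8} + \frac{3}{8}\right)) = - (936 + \frac{1}{4}) = \left(-1\right) \frac{3745}{4} = - \frac{3745}{4}$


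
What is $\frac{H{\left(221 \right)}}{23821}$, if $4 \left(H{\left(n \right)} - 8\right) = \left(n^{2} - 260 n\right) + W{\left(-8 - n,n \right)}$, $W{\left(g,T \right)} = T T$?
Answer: $\frac{20127}{47642} \approx 0.42246$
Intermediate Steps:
$W{\left(g,T \right)} = T^{2}$
$H{\left(n \right)} = 8 + \frac{n^{2}}{2} - 65 n$ ($H{\left(n \right)} = 8 + \frac{\left(n^{2} - 260 n\right) + n^{2}}{4} = 8 + \frac{- 260 n + 2 n^{2}}{4} = 8 + \left(\frac{n^{2}}{2} - 65 n\right) = 8 + \frac{n^{2}}{2} - 65 n$)
$\frac{H{\left(221 \right)}}{23821} = \frac{8 + \frac{221^{2}}{2} - 14365}{23821} = \left(8 + \frac{1}{2} \cdot 48841 - 14365\right) \frac{1}{23821} = \left(8 + \frac{48841}{2} - 14365\right) \frac{1}{23821} = \frac{20127}{2} \cdot \frac{1}{23821} = \frac{20127}{47642}$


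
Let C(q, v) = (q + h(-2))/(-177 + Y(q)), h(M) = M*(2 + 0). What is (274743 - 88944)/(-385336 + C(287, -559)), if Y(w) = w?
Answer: -20437890/42386677 ≈ -0.48218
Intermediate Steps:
h(M) = 2*M (h(M) = M*2 = 2*M)
C(q, v) = (-4 + q)/(-177 + q) (C(q, v) = (q + 2*(-2))/(-177 + q) = (q - 4)/(-177 + q) = (-4 + q)/(-177 + q))
(274743 - 88944)/(-385336 + C(287, -559)) = (274743 - 88944)/(-385336 + (-4 + 287)/(-177 + 287)) = 185799/(-385336 + 283/110) = 185799/(-42386677/110) = 185799*(-110/42386677) = -20437890/42386677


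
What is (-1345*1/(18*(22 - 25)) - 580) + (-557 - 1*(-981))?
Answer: -7079/54 ≈ -131.09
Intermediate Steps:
(-1345*1/(18*(22 - 25)) - 580) + (-557 - 1*(-981)) = (-1345/(18*(-3)) - 580) + (-557 + 981) = (-1345/(-54) - 580) + 424 = (-1345*(-1/54) - 580) + 424 = (1345/54 - 580) + 424 = -29975/54 + 424 = -7079/54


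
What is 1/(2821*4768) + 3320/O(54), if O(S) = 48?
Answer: 2790984563/40351584 ≈ 69.167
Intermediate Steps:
1/(2821*4768) + 3320/O(54) = 1/(2821*4768) + 3320/48 = (1/2821)*(1/4768) + 3320*(1/48) = 1/13450528 + 415/6 = 2790984563/40351584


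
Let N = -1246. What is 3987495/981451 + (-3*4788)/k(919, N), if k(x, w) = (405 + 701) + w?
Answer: 523421838/4907255 ≈ 106.66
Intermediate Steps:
k(x, w) = 1106 + w
3987495/981451 + (-3*4788)/k(919, N) = 3987495/981451 + (-3*4788)/(1106 - 1246) = 3987495*(1/981451) - 14364/(-140) = 3987495/981451 - 14364*(-1/140) = 3987495/981451 + 513/5 = 523421838/4907255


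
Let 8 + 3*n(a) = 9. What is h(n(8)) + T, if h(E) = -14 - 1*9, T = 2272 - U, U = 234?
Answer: 2015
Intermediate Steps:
n(a) = 1/3 (n(a) = -8/3 + (1/3)*9 = -8/3 + 3 = 1/3)
T = 2038 (T = 2272 - 1*234 = 2272 - 234 = 2038)
h(E) = -23 (h(E) = -14 - 9 = -23)
h(n(8)) + T = -23 + 2038 = 2015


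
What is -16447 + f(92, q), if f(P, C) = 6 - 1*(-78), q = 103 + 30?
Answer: -16363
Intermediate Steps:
q = 133
f(P, C) = 84 (f(P, C) = 6 + 78 = 84)
-16447 + f(92, q) = -16447 + 84 = -16363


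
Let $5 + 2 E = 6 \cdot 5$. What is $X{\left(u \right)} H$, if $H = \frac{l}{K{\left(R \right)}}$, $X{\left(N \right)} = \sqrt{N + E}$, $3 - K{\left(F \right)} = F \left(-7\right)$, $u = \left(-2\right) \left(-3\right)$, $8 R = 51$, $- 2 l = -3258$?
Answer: $\frac{2172 \sqrt{74}}{127} \approx 147.12$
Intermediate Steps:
$l = 1629$ ($l = \left(- \frac{1}{2}\right) \left(-3258\right) = 1629$)
$R = \frac{51}{8}$ ($R = \frac{1}{8} \cdot 51 = \frac{51}{8} \approx 6.375$)
$u = 6$
$K{\left(F \right)} = 3 + 7 F$ ($K{\left(F \right)} = 3 - F \left(-7\right) = 3 - - 7 F = 3 + 7 F$)
$E = \frac{25}{2}$ ($E = - \frac{5}{2} + \frac{6 \cdot 5}{2} = - \frac{5}{2} + \frac{1}{2} \cdot 30 = - \frac{5}{2} + 15 = \frac{25}{2} \approx 12.5$)
$X{\left(N \right)} = \sqrt{\frac{25}{2} + N}$ ($X{\left(N \right)} = \sqrt{N + \frac{25}{2}} = \sqrt{\frac{25}{2} + N}$)
$H = \frac{4344}{127}$ ($H = \frac{1629}{3 + 7 \cdot \frac{51}{8}} = \frac{1629}{3 + \frac{357}{8}} = \frac{1629}{\frac{381}{8}} = 1629 \cdot \frac{8}{381} = \frac{4344}{127} \approx 34.205$)
$X{\left(u \right)} H = \frac{\sqrt{50 + 4 \cdot 6}}{2} \cdot \frac{4344}{127} = \frac{\sqrt{50 + 24}}{2} \cdot \frac{4344}{127} = \frac{\sqrt{74}}{2} \cdot \frac{4344}{127} = \frac{2172 \sqrt{74}}{127}$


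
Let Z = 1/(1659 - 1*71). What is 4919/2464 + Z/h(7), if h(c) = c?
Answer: 1952931/978208 ≈ 1.9964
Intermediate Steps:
Z = 1/1588 (Z = 1/(1659 - 71) = 1/1588 ≈ 0.00062972)
4919/2464 + Z/h(7) = 4919/2464 + (1/1588)/7 = 4919*(1/2464) + (1/1588)*(1/7) = 4919/2464 + 1/11116 = 1952931/978208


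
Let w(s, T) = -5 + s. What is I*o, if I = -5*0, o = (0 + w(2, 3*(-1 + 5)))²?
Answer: 0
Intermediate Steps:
o = 9 (o = (0 + (-5 + 2))² = (0 - 3)² = (-3)² = 9)
I = 0
I*o = 0*9 = 0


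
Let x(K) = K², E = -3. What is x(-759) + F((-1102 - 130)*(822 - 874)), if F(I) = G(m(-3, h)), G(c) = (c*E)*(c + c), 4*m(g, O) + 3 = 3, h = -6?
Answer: 576081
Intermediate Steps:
m(g, O) = 0 (m(g, O) = -¾ + (¼)*3 = -¾ + ¾ = 0)
G(c) = -6*c² (G(c) = (c*(-3))*(c + c) = (-3*c)*(2*c) = -6*c²)
F(I) = 0 (F(I) = -6*0² = -6*0 = 0)
x(-759) + F((-1102 - 130)*(822 - 874)) = (-759)² + 0 = 576081 + 0 = 576081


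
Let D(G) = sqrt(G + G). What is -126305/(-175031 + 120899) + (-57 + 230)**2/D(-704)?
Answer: 126305/54132 - 29929*I*sqrt(22)/176 ≈ 2.3333 - 797.61*I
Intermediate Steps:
D(G) = sqrt(2)*sqrt(G) (D(G) = sqrt(2*G) = sqrt(2)*sqrt(G))
-126305/(-175031 + 120899) + (-57 + 230)**2/D(-704) = -126305/(-175031 + 120899) + (-57 + 230)**2/((sqrt(2)*sqrt(-704))) = -126305/(-54132) + 173**2/((sqrt(2)*(8*I*sqrt(11)))) = -126305*(-1/54132) + 29929/((8*I*sqrt(22))) = 126305/54132 + 29929*(-I*sqrt(22)/176) = 126305/54132 - 29929*I*sqrt(22)/176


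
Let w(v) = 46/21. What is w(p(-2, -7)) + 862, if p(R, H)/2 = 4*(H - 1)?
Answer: 18148/21 ≈ 864.19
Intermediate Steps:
p(R, H) = -8 + 8*H (p(R, H) = 2*(4*(H - 1)) = 2*(4*(-1 + H)) = 2*(-4 + 4*H) = -8 + 8*H)
w(v) = 46/21 (w(v) = 46*(1/21) = 46/21)
w(p(-2, -7)) + 862 = 46/21 + 862 = 18148/21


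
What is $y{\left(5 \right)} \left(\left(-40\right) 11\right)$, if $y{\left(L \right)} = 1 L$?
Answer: $-2200$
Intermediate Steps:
$y{\left(L \right)} = L$
$y{\left(5 \right)} \left(\left(-40\right) 11\right) = 5 \left(\left(-40\right) 11\right) = 5 \left(-440\right) = -2200$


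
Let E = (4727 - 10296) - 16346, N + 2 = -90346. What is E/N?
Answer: 7305/30116 ≈ 0.24256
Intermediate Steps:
N = -90348 (N = -2 - 90346 = -90348)
E = -21915 (E = -5569 - 16346 = -21915)
E/N = -21915/(-90348) = -21915*(-1/90348) = 7305/30116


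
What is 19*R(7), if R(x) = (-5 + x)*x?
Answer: 266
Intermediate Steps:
R(x) = x*(-5 + x)
19*R(7) = 19*(7*(-5 + 7)) = 19*(7*2) = 19*14 = 266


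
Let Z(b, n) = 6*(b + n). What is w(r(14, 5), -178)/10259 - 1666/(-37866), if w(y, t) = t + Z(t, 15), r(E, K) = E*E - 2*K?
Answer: -13340801/194233647 ≈ -0.068684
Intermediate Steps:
Z(b, n) = 6*b + 6*n
r(E, K) = E² - 2*K
w(y, t) = 90 + 7*t (w(y, t) = t + (6*t + 6*15) = t + (6*t + 90) = t + (90 + 6*t) = 90 + 7*t)
w(r(14, 5), -178)/10259 - 1666/(-37866) = (90 + 7*(-178))/10259 - 1666/(-37866) = (90 - 1246)*(1/10259) - 1666*(-1/37866) = -1156*1/10259 + 833/18933 = -1156/10259 + 833/18933 = -13340801/194233647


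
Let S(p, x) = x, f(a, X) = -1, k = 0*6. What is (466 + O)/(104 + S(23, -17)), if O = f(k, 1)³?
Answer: 155/29 ≈ 5.3448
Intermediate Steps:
k = 0
O = -1 (O = (-1)³ = -1)
(466 + O)/(104 + S(23, -17)) = (466 - 1)/(104 - 17) = 465/87 = 465*(1/87) = 155/29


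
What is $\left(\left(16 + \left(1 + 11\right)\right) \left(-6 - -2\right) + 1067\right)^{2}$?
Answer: $912025$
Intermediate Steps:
$\left(\left(16 + \left(1 + 11\right)\right) \left(-6 - -2\right) + 1067\right)^{2} = \left(\left(16 + 12\right) \left(-6 + 2\right) + 1067\right)^{2} = \left(28 \left(-4\right) + 1067\right)^{2} = \left(-112 + 1067\right)^{2} = 955^{2} = 912025$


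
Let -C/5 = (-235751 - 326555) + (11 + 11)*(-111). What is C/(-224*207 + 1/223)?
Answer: -629694020/10340063 ≈ -60.898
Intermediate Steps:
C = 2823740 (C = -5*((-235751 - 326555) + (11 + 11)*(-111)) = -5*(-562306 + 22*(-111)) = -5*(-562306 - 2442) = -5*(-564748) = 2823740)
C/(-224*207 + 1/223) = 2823740/(-224*207 + 1/223) = 2823740/(-46368 + 1/223) = 2823740/(-10340063/223) = 2823740*(-223/10340063) = -629694020/10340063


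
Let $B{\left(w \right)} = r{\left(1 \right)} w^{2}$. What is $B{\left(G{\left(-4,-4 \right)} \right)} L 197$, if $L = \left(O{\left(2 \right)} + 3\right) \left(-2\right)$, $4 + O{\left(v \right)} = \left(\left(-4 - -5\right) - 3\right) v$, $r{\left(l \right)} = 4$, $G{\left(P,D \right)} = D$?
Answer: $126080$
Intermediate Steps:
$B{\left(w \right)} = 4 w^{2}$
$O{\left(v \right)} = -4 - 2 v$ ($O{\left(v \right)} = -4 + \left(\left(-4 - -5\right) - 3\right) v = -4 + \left(\left(-4 + 5\right) - 3\right) v = -4 + \left(1 - 3\right) v = -4 - 2 v$)
$L = 10$ ($L = \left(\left(-4 - 4\right) + 3\right) \left(-2\right) = \left(-8 + 3\right) \left(-2\right) = \left(-5\right) \left(-2\right) = 10$)
$B{\left(G{\left(-4,-4 \right)} \right)} L 197 = 4 \left(-4\right)^{2} \cdot 10 \cdot 197 = 4 \cdot 16 \cdot 10 \cdot 197 = 64 \cdot 10 \cdot 197 = 640 \cdot 197 = 126080$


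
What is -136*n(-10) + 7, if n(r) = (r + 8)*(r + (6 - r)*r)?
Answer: -46233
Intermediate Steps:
n(r) = (8 + r)*(r + r*(6 - r))
-136*n(-10) + 7 = -(-1360)*(56 - 1*(-10) - 1*(-10)²) + 7 = -(-1360)*(56 + 10 - 1*100) + 7 = -(-1360)*(56 + 10 - 100) + 7 = -(-1360)*(-34) + 7 = -136*340 + 7 = -46240 + 7 = -46233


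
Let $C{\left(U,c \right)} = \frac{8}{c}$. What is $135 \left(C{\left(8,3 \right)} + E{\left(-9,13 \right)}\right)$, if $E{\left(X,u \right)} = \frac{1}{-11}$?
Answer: $\frac{3825}{11} \approx 347.73$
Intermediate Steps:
$E{\left(X,u \right)} = - \frac{1}{11}$
$135 \left(C{\left(8,3 \right)} + E{\left(-9,13 \right)}\right) = 135 \left(\frac{8}{3} - \frac{1}{11}\right) = 135 \cdot \frac{85}{33} = \frac{3825}{11}$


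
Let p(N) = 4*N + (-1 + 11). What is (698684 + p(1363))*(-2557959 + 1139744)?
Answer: -998630419390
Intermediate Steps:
p(N) = 10 + 4*N (p(N) = 4*N + 10 = 10 + 4*N)
(698684 + p(1363))*(-2557959 + 1139744) = (698684 + (10 + 4*1363))*(-2557959 + 1139744) = (698684 + (10 + 5452))*(-1418215) = (698684 + 5462)*(-1418215) = 704146*(-1418215) = -998630419390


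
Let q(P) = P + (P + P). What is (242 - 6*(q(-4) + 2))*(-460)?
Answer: -138920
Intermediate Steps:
q(P) = 3*P (q(P) = P + 2*P = 3*P)
(242 - 6*(q(-4) + 2))*(-460) = (242 - 6*(3*(-4) + 2))*(-460) = (242 - 6*(-12 + 2))*(-460) = (242 - 6*(-10))*(-460) = (242 + 60)*(-460) = 302*(-460) = -138920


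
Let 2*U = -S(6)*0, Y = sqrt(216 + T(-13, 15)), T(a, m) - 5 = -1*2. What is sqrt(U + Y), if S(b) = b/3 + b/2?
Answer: 219**(1/4) ≈ 3.8469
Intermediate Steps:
S(b) = 5*b/6 (S(b) = b*(1/3) + b*(1/2) = b/3 + b/2 = 5*b/6)
T(a, m) = 3 (T(a, m) = 5 - 1*2 = 5 - 2 = 3)
Y = sqrt(219) (Y = sqrt(216 + 3) = sqrt(219) ≈ 14.799)
U = 0 (U = (-5*6/6*0)/2 = (-1*5*0)/2 = (-5*0)/2 = (1/2)*0 = 0)
sqrt(U + Y) = sqrt(0 + sqrt(219)) = sqrt(sqrt(219)) = 219**(1/4)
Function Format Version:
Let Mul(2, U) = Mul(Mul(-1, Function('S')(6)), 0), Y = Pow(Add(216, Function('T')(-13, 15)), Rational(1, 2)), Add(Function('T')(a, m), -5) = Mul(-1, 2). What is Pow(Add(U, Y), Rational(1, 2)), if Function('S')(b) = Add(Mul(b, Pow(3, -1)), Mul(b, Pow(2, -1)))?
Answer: Pow(219, Rational(1, 4)) ≈ 3.8469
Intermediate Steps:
Function('S')(b) = Mul(Rational(5, 6), b) (Function('S')(b) = Add(Mul(b, Rational(1, 3)), Mul(b, Rational(1, 2))) = Add(Mul(Rational(1, 3), b), Mul(Rational(1, 2), b)) = Mul(Rational(5, 6), b))
Function('T')(a, m) = 3 (Function('T')(a, m) = Add(5, Mul(-1, 2)) = Add(5, -2) = 3)
Y = Pow(219, Rational(1, 2)) (Y = Pow(Add(216, 3), Rational(1, 2)) = Pow(219, Rational(1, 2)) ≈ 14.799)
U = 0 (U = Mul(Rational(1, 2), Mul(Mul(-1, Mul(Rational(5, 6), 6)), 0)) = Mul(Rational(1, 2), Mul(Mul(-1, 5), 0)) = Mul(Rational(1, 2), Mul(-5, 0)) = Mul(Rational(1, 2), 0) = 0)
Pow(Add(U, Y), Rational(1, 2)) = Pow(Add(0, Pow(219, Rational(1, 2))), Rational(1, 2)) = Pow(Pow(219, Rational(1, 2)), Rational(1, 2)) = Pow(219, Rational(1, 4))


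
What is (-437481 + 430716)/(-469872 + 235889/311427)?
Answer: 421360731/29266118291 ≈ 0.014398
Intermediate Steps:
(-437481 + 430716)/(-469872 + 235889/311427) = -6765/(-469872 + 235889*(1/311427)) = -6765/(-469872 + 235889/311427) = -6765/(-146330591455/311427) = -6765*(-311427/146330591455) = 421360731/29266118291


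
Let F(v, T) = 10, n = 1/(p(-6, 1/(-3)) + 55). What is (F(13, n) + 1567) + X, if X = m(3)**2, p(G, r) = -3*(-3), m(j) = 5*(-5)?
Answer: 2202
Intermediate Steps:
m(j) = -25
p(G, r) = 9
n = 1/64 (n = 1/(9 + 55) = 1/64 ≈ 0.015625)
X = 625 (X = (-25)**2 = 625)
(F(13, n) + 1567) + X = (10 + 1567) + 625 = 1577 + 625 = 2202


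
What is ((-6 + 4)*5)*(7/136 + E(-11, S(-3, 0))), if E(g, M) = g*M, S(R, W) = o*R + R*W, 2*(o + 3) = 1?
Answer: 56065/68 ≈ 824.49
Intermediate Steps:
o = -5/2 (o = -3 + (1/2)*1 = -3 + 1/2 = -5/2 ≈ -2.5000)
S(R, W) = -5*R/2 + R*W
E(g, M) = M*g
((-6 + 4)*5)*(7/136 + E(-11, S(-3, 0))) = ((-6 + 4)*5)*(7/136 + ((1/2)*(-3)*(-5 + 2*0))*(-11)) = (-2*5)*(7*(1/136) + ((1/2)*(-3)*(-5 + 0))*(-11)) = -10*(7/136 + ((1/2)*(-3)*(-5))*(-11)) = -10*(7/136 + (15/2)*(-11)) = -10*(7/136 - 165/2) = -10*(-11213/136) = 56065/68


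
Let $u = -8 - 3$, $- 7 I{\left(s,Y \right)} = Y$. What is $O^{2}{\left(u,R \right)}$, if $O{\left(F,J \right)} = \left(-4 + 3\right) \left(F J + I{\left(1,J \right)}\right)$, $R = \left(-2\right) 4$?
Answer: $\frac{389376}{49} \approx 7946.4$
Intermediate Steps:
$R = -8$
$I{\left(s,Y \right)} = - \frac{Y}{7}$
$u = -11$ ($u = -8 - 3 = -11$)
$O{\left(F,J \right)} = \frac{J}{7} - F J$ ($O{\left(F,J \right)} = \left(-4 + 3\right) \left(F J - \frac{J}{7}\right) = - (- \frac{J}{7} + F J) = \frac{J}{7} - F J$)
$O^{2}{\left(u,R \right)} = \left(- 8 \left(\frac{1}{7} - -11\right)\right)^{2} = \left(- 8 \left(\frac{1}{7} + 11\right)\right)^{2} = \left(\left(-8\right) \frac{78}{7}\right)^{2} = \left(- \frac{624}{7}\right)^{2} = \frac{389376}{49}$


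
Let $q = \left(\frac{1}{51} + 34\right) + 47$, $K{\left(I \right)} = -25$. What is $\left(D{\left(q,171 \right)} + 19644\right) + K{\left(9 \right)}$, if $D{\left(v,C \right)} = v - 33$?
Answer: $\frac{1003018}{51} \approx 19667.0$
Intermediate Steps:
$q = \frac{4132}{51}$ ($q = \left(\frac{1}{51} + 34\right) + 47 = \frac{1735}{51} + 47 = \frac{4132}{51} \approx 81.02$)
$D{\left(v,C \right)} = -33 + v$
$\left(D{\left(q,171 \right)} + 19644\right) + K{\left(9 \right)} = \left(\left(-33 + \frac{4132}{51}\right) + 19644\right) - 25 = \left(\frac{2449}{51} + 19644\right) - 25 = \frac{1004293}{51} - 25 = \frac{1003018}{51}$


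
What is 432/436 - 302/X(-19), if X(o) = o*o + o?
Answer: 2009/18639 ≈ 0.10778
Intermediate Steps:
X(o) = o + o² (X(o) = o² + o = o + o²)
432/436 - 302/X(-19) = 432/436 - 302*(-1/(19*(1 - 19))) = 432*(1/436) - 302/((-19*(-18))) = 108/109 - 302/342 = 108/109 - 302*1/342 = 108/109 - 151/171 = 2009/18639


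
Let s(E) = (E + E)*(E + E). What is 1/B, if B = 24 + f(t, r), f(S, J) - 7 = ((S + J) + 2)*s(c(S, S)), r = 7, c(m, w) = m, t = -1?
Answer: 1/63 ≈ 0.015873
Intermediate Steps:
s(E) = 4*E**2 (s(E) = (2*E)*(2*E) = 4*E**2)
f(S, J) = 7 + 4*S**2*(2 + J + S) (f(S, J) = 7 + ((S + J) + 2)*(4*S**2) = 7 + ((J + S) + 2)*(4*S**2) = 7 + (2 + J + S)*(4*S**2) = 7 + 4*S**2*(2 + J + S))
B = 63 (B = 24 + (7 + 4*(-1)**3 + 8*(-1)**2 + 4*7*(-1)**2) = 24 + (7 + 4*(-1) + 8*1 + 4*7*1) = 24 + (7 - 4 + 8 + 28) = 24 + 39 = 63)
1/B = 1/63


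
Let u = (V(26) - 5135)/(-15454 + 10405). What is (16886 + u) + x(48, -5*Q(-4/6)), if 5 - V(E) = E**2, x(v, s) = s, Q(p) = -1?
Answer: 85288465/5049 ≈ 16892.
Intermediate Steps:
V(E) = 5 - E**2
u = 5806/5049 (u = ((5 - 1*26**2) - 5135)/(-15454 + 10405) = ((5 - 1*676) - 5135)/(-5049) = ((5 - 676) - 5135)*(-1/5049) = (-671 - 5135)*(-1/5049) = -5806*(-1/5049) = 5806/5049 ≈ 1.1499)
(16886 + u) + x(48, -5*Q(-4/6)) = (16886 + 5806/5049) - 5*(-1) = 85263220/5049 + 5 = 85288465/5049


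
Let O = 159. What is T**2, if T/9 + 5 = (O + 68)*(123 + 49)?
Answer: 123447525201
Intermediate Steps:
T = 351351 (T = -45 + 9*((159 + 68)*(123 + 49)) = -45 + 9*(227*172) = -45 + 9*39044 = -45 + 351396 = 351351)
T**2 = 351351**2 = 123447525201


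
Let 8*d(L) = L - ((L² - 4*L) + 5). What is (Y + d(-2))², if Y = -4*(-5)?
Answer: 19881/64 ≈ 310.64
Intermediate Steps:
Y = 20
d(L) = -5/8 - L²/8 + 5*L/8 (d(L) = (L - ((L² - 4*L) + 5))/8 = (L - (5 + L² - 4*L))/8 = (L + (-5 - L² + 4*L))/8 = (-5 - L² + 5*L)/8 = -5/8 - L²/8 + 5*L/8)
(Y + d(-2))² = (20 + (-5/8 - ⅛*(-2)² + (5/8)*(-2)))² = (20 + (-5/8 - ⅛*4 - 5/4))² = (20 + (-5/8 - ½ - 5/4))² = (20 - 19/8)² = (141/8)² = 19881/64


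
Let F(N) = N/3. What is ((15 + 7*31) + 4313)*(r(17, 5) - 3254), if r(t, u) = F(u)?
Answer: -14781855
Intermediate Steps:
F(N) = N/3 (F(N) = N*(1/3) = N/3)
r(t, u) = u/3
((15 + 7*31) + 4313)*(r(17, 5) - 3254) = ((15 + 7*31) + 4313)*((1/3)*5 - 3254) = ((15 + 217) + 4313)*(5/3 - 3254) = (232 + 4313)*(-9757/3) = 4545*(-9757/3) = -14781855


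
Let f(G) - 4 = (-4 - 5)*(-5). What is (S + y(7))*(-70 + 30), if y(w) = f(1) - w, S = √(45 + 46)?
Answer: -1680 - 40*√91 ≈ -2061.6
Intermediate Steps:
S = √91 ≈ 9.5394
f(G) = 49 (f(G) = 4 + (-4 - 5)*(-5) = 4 - 9*(-5) = 4 + 45 = 49)
y(w) = 49 - w
(S + y(7))*(-70 + 30) = (√91 + (49 - 1*7))*(-70 + 30) = (√91 + (49 - 7))*(-40) = (√91 + 42)*(-40) = (42 + √91)*(-40) = -1680 - 40*√91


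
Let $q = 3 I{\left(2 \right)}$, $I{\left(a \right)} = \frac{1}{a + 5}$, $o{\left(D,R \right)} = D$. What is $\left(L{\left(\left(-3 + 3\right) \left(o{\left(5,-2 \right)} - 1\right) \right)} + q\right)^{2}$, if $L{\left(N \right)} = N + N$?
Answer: $\frac{9}{49} \approx 0.18367$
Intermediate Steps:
$I{\left(a \right)} = \frac{1}{5 + a}$
$L{\left(N \right)} = 2 N$
$q = \frac{3}{7}$ ($q = \frac{3}{5 + 2} = \frac{3}{7} \approx 0.42857$)
$\left(L{\left(\left(-3 + 3\right) \left(o{\left(5,-2 \right)} - 1\right) \right)} + q\right)^{2} = \left(2 \left(-3 + 3\right) \left(5 - 1\right) + \frac{3}{7}\right)^{2} = \left(2 \cdot 0 \cdot 4 + \frac{3}{7}\right)^{2} = \left(2 \cdot 0 + \frac{3}{7}\right)^{2} = \left(0 + \frac{3}{7}\right)^{2} = \left(\frac{3}{7}\right)^{2} = \frac{9}{49}$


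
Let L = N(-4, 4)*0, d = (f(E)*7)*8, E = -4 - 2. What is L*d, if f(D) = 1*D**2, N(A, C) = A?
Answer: 0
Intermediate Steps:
E = -6
f(D) = D**2
d = 2016 (d = ((-6)**2*7)*8 = (36*7)*8 = 252*8 = 2016)
L = 0 (L = -4*0 = 0)
L*d = 0*2016 = 0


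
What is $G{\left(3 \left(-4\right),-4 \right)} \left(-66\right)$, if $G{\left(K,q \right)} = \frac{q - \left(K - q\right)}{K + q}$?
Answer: $\frac{33}{2} \approx 16.5$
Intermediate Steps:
$G{\left(K,q \right)} = \frac{- K + 2 q}{K + q}$
$G{\left(3 \left(-4\right),-4 \right)} \left(-66\right) = \frac{- 3 \left(-4\right) + 2 \left(-4\right)}{3 \left(-4\right) - 4} \left(-66\right) = \frac{\left(-1\right) \left(-12\right) - 8}{-12 - 4} \left(-66\right) = \frac{12 - 8}{-16} \left(-66\right) = \left(- \frac{1}{16}\right) 4 \left(-66\right) = \left(- \frac{1}{4}\right) \left(-66\right) = \frac{33}{2}$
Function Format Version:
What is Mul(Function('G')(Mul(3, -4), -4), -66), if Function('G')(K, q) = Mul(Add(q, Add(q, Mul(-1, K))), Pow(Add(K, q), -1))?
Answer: Rational(33, 2) ≈ 16.500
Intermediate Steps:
Function('G')(K, q) = Mul(Pow(Add(K, q), -1), Add(Mul(-1, K), Mul(2, q))) (Function('G')(K, q) = Mul(Add(Mul(-1, K), Mul(2, q)), Pow(Add(K, q), -1)) = Mul(Pow(Add(K, q), -1), Add(Mul(-1, K), Mul(2, q))))
Mul(Function('G')(Mul(3, -4), -4), -66) = Mul(Mul(Pow(Add(Mul(3, -4), -4), -1), Add(Mul(-1, Mul(3, -4)), Mul(2, -4))), -66) = Mul(Mul(Pow(Add(-12, -4), -1), Add(Mul(-1, -12), -8)), -66) = Mul(Mul(Pow(-16, -1), Add(12, -8)), -66) = Mul(Mul(Rational(-1, 16), 4), -66) = Mul(Rational(-1, 4), -66) = Rational(33, 2)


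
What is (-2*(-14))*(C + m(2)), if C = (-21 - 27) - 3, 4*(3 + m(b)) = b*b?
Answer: -1484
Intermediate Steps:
m(b) = -3 + b**2/4 (m(b) = -3 + (b*b)/4 = -3 + b**2/4)
C = -51 (C = -48 - 3 = -51)
(-2*(-14))*(C + m(2)) = (-2*(-14))*(-51 + (-3 + (1/4)*2**2)) = 28*(-51 + (-3 + (1/4)*4)) = 28*(-51 + (-3 + 1)) = 28*(-51 - 2) = 28*(-53) = -1484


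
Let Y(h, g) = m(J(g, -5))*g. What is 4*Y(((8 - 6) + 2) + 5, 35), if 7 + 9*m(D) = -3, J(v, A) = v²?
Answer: -1400/9 ≈ -155.56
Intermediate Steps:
m(D) = -10/9 (m(D) = -7/9 + (⅑)*(-3) = -7/9 - ⅓ = -10/9)
Y(h, g) = -10*g/9
4*Y(((8 - 6) + 2) + 5, 35) = 4*(-10/9*35) = 4*(-350/9) = -1400/9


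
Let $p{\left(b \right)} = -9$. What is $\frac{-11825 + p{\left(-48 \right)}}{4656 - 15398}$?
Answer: $\frac{5917}{5371} \approx 1.1017$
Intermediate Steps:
$\frac{-11825 + p{\left(-48 \right)}}{4656 - 15398} = \frac{-11825 - 9}{4656 - 15398} = - \frac{11834}{4656 - 15398} = - \frac{11834}{-10742} = \left(-11834\right) \left(- \frac{1}{10742}\right) = \frac{5917}{5371}$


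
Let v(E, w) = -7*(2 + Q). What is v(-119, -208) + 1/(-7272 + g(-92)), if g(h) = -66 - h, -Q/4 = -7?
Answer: -1521661/7246 ≈ -210.00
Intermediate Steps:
Q = 28 (Q = -4*(-7) = 28)
v(E, w) = -210 (v(E, w) = -7*(2 + 28) = -7*30 = -210)
v(-119, -208) + 1/(-7272 + g(-92)) = -210 + 1/(-7272 + (-66 - 1*(-92))) = -210 + 1/(-7272 + (-66 + 92)) = -210 + 1/(-7272 + 26) = -210 + 1/(-7246) = -210 - 1/7246 = -1521661/7246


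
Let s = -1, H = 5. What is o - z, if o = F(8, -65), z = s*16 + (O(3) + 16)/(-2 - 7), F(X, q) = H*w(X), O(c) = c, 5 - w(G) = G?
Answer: 28/9 ≈ 3.1111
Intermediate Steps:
w(G) = 5 - G
F(X, q) = 25 - 5*X (F(X, q) = 5*(5 - X) = 25 - 5*X)
z = -163/9 (z = -1*16 + (3 + 16)/(-2 - 7) = -16 + 19/(-9) = -16 + 19*(-1/9) = -16 - 19/9 = -163/9 ≈ -18.111)
o = -15 (o = 25 - 5*8 = 25 - 40 = -15)
o - z = -15 - 1*(-163/9) = -15 + 163/9 = 28/9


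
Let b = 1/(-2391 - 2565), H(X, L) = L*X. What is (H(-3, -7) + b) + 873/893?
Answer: 97265563/4425708 ≈ 21.977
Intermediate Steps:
b = -1/4956 (b = 1/(-4956) = -1/4956 ≈ -0.00020178)
(H(-3, -7) + b) + 873/893 = (-7*(-3) - 1/4956) + 873/893 = (21 - 1/4956) + 873*(1/893) = 104075/4956 + 873/893 = 97265563/4425708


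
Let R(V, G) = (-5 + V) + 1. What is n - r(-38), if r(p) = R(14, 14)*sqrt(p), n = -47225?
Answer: -47225 - 10*I*sqrt(38) ≈ -47225.0 - 61.644*I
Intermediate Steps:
R(V, G) = -4 + V
r(p) = 10*sqrt(p) (r(p) = (-4 + 14)*sqrt(p) = 10*sqrt(p))
n - r(-38) = -47225 - 10*sqrt(-38) = -47225 - 10*I*sqrt(38)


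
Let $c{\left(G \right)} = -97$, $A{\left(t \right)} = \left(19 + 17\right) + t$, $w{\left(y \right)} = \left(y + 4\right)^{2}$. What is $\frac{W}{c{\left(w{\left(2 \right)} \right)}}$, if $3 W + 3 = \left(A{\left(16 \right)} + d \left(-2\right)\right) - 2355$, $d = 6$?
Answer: $\frac{2318}{291} \approx 7.9656$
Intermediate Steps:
$w{\left(y \right)} = \left(4 + y\right)^{2}$
$A{\left(t \right)} = 36 + t$
$W = - \frac{2318}{3}$ ($W = -1 + \frac{\left(\left(36 + 16\right) + 6 \left(-2\right)\right) - 2355}{3} = -1 + \frac{\left(52 - 12\right) - 2355}{3} = -1 + \frac{40 - 2355}{3} = -1 + \frac{1}{3} \left(-2315\right) = -1 - \frac{2315}{3} = - \frac{2318}{3} \approx -772.67$)
$\frac{W}{c{\left(w{\left(2 \right)} \right)}} = - \frac{2318}{3 \left(-97\right)} = \left(- \frac{2318}{3}\right) \left(- \frac{1}{97}\right) = \frac{2318}{291}$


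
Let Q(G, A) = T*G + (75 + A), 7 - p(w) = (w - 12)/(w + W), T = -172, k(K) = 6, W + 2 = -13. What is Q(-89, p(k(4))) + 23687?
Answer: 117229/3 ≈ 39076.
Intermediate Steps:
W = -15 (W = -2 - 13 = -15)
p(w) = 7 - (-12 + w)/(-15 + w) (p(w) = 7 - (w - 12)/(w - 15) = 7 - (-12 + w)/(-15 + w))
Q(G, A) = 75 + A - 172*G (Q(G, A) = -172*G + (75 + A) = 75 + A - 172*G)
Q(-89, p(k(4))) + 23687 = (75 + 3*(-31 + 2*6)/(-15 + 6) - 172*(-89)) + 23687 = (75 + 3*(-31 + 12)/(-9) + 15308) + 23687 = (75 + 3*(-⅑)*(-19) + 15308) + 23687 = (75 + 19/3 + 15308) + 23687 = 46168/3 + 23687 = 117229/3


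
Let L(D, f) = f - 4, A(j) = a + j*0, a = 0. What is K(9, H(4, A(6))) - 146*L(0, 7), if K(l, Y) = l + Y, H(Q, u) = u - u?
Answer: -429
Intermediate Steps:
A(j) = 0 (A(j) = 0 + j*0 = 0 + 0 = 0)
H(Q, u) = 0
L(D, f) = -4 + f
K(l, Y) = Y + l
K(9, H(4, A(6))) - 146*L(0, 7) = (0 + 9) - 146*(-4 + 7) = 9 - 146*3 = 9 - 438 = -429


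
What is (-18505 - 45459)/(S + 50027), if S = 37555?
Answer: -31982/43791 ≈ -0.73033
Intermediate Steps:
(-18505 - 45459)/(S + 50027) = (-18505 - 45459)/(37555 + 50027) = -63964/87582 = -63964*1/87582 = -31982/43791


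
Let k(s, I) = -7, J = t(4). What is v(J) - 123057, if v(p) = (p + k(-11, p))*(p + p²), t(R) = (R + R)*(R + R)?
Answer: 114063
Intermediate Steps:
t(R) = 4*R² (t(R) = (2*R)*(2*R) = 4*R²)
J = 64 (J = 4*4² = 4*16 = 64)
v(p) = (-7 + p)*(p + p²) (v(p) = (p - 7)*(p + p²) = (-7 + p)*(p + p²))
v(J) - 123057 = 64*(-7 + 64² - 6*64) - 123057 = 64*(-7 + 4096 - 384) - 123057 = 64*3705 - 123057 = 237120 - 123057 = 114063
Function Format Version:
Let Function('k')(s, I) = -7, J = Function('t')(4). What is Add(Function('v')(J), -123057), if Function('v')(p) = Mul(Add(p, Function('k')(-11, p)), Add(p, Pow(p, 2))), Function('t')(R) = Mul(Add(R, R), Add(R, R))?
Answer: 114063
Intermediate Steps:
Function('t')(R) = Mul(4, Pow(R, 2)) (Function('t')(R) = Mul(Mul(2, R), Mul(2, R)) = Mul(4, Pow(R, 2)))
J = 64 (J = Mul(4, Pow(4, 2)) = Mul(4, 16) = 64)
Function('v')(p) = Mul(Add(-7, p), Add(p, Pow(p, 2))) (Function('v')(p) = Mul(Add(p, -7), Add(p, Pow(p, 2))) = Mul(Add(-7, p), Add(p, Pow(p, 2))))
Add(Function('v')(J), -123057) = Add(Mul(64, Add(-7, Pow(64, 2), Mul(-6, 64))), -123057) = Add(Mul(64, Add(-7, 4096, -384)), -123057) = Add(Mul(64, 3705), -123057) = Add(237120, -123057) = 114063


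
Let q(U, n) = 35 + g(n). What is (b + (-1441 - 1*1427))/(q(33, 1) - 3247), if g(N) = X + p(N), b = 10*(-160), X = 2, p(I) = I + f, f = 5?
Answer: 1117/801 ≈ 1.3945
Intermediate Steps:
p(I) = 5 + I (p(I) = I + 5 = 5 + I)
b = -1600
g(N) = 7 + N (g(N) = 2 + (5 + N) = 7 + N)
q(U, n) = 42 + n (q(U, n) = 35 + (7 + n) = 42 + n)
(b + (-1441 - 1*1427))/(q(33, 1) - 3247) = (-1600 + (-1441 - 1*1427))/((42 + 1) - 3247) = (-1600 + (-1441 - 1427))/(43 - 3247) = (-1600 - 2868)/(-3204) = -4468*(-1/3204) = 1117/801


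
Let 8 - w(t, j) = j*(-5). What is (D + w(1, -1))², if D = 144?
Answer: 21609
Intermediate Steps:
w(t, j) = 8 + 5*j (w(t, j) = 8 - j*(-5) = 8 - (-5)*j = 8 + 5*j)
(D + w(1, -1))² = (144 + (8 + 5*(-1)))² = (144 + (8 - 5))² = (144 + 3)² = 147² = 21609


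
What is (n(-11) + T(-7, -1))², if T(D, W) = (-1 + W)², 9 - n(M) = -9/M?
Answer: 17956/121 ≈ 148.40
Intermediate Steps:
n(M) = 9 + 9/M (n(M) = 9 - (-9)/M = 9 + 9/M)
(n(-11) + T(-7, -1))² = ((9 + 9/(-11)) + (-1 - 1)²)² = ((9 + 9*(-1/11)) + (-2)²)² = ((9 - 9/11) + 4)² = (90/11 + 4)² = (134/11)² = 17956/121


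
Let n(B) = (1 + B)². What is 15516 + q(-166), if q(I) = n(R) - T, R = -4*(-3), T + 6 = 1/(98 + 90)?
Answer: 2949907/188 ≈ 15691.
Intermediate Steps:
T = -1127/188 (T = -6 + 1/(98 + 90) = -6 + 1/188 = -1127/188 ≈ -5.9947)
R = 12
q(I) = 32899/188 (q(I) = (1 + 12)² - 1*(-1127/188) = 13² + 1127/188 = 169 + 1127/188 = 32899/188)
15516 + q(-166) = 15516 + 32899/188 = 2949907/188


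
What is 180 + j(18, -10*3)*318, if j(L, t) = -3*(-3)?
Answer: 3042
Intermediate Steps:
j(L, t) = 9
180 + j(18, -10*3)*318 = 180 + 9*318 = 180 + 2862 = 3042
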